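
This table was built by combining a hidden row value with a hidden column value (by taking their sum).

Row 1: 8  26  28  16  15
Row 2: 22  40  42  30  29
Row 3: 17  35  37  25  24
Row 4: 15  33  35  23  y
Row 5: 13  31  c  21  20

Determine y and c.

The difference between any two rows is the same in every column — this is an addition table with the headers hidden.
Row 4 minus row 1 is 33 − 26 = 7, so its entry in column 5 is 15 + 7 = 22.
Row 5 minus row 1 is 31 − 26 = 5, so its entry in column 3 is 28 + 5 = 33.

y = 22, c = 33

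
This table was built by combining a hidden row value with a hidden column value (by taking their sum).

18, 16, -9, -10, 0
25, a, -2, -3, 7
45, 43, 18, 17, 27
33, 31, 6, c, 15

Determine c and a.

The difference between any two rows is the same in every column — this is an addition table with the headers hidden.
Row 4 minus row 1 is 6 − (-9) = 15, so its entry in column 4 is -10 + 15 = 5.
Row 2 minus row 1 is -2 − (-9) = 7, so its entry in column 2 is 16 + 7 = 23.

c = 5, a = 23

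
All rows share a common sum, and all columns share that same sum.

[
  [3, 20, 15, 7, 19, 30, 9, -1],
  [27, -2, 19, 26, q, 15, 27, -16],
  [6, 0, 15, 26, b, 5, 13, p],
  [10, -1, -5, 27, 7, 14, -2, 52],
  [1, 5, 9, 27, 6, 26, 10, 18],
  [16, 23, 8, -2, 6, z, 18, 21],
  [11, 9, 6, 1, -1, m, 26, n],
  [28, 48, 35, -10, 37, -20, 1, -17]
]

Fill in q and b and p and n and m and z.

Rows 1 and 4 both sum to 102, so that's the common total.
Row 6 has 16 + 23 + 8 − 2 + 6 + 18 + 21 = 90; the blank must be 102 − 90 = 12.
Column 6 has 30 + 15 + 5 + 14 + 26 + 12 − 20 = 82; the blank must be 102 − 82 = 20.
Row 2 has 27 − 2 + 19 + 26 + 15 + 27 − 16 = 96; the blank must be 102 − 96 = 6.
Column 5 has 19 + 6 + 7 + 6 + 6 − 1 + 37 = 80; the blank must be 102 − 80 = 22.
Row 3 has 6 + 0 + 15 + 26 + 22 + 5 + 13 = 87; the blank must be 102 − 87 = 15.
Row 7 has 11 + 9 + 6 + 1 − 1 + 20 + 26 = 72; the blank must be 102 − 72 = 30.

q = 6, b = 22, p = 15, n = 30, m = 20, z = 12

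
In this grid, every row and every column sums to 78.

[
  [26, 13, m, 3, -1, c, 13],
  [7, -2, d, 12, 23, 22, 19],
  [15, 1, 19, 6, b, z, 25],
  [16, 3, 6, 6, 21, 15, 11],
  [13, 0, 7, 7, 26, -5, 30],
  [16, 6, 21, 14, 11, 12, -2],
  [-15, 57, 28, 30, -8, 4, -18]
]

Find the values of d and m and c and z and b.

The known cells in column 5 total 72, leaving 78 − 72 = 6 for the blank.
The known cells in row 2 total 81, leaving 78 − 81 = -3 for the blank.
The known cells in column 3 total 78, leaving 78 − 78 = 0 for the blank.
The known cells in row 1 total 54, leaving 78 − 54 = 24 for the blank.
The known cells in row 3 total 72, leaving 78 − 72 = 6 for the blank.

d = -3, m = 0, c = 24, z = 6, b = 6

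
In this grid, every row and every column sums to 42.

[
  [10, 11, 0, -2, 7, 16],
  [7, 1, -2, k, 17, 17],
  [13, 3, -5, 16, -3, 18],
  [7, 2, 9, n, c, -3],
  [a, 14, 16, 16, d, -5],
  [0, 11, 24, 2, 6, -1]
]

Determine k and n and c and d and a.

k = 2, n = 8, c = 19, d = -4, a = 5

The known cells in column 1 total 37, leaving 42 − 37 = 5 for the blank.
The known cells in row 5 total 46, leaving 42 − 46 = -4 for the blank.
The known cells in column 5 total 23, leaving 42 − 23 = 19 for the blank.
The known cells in row 4 total 34, leaving 42 − 34 = 8 for the blank.
The known cells in row 2 total 40, leaving 42 − 40 = 2 for the blank.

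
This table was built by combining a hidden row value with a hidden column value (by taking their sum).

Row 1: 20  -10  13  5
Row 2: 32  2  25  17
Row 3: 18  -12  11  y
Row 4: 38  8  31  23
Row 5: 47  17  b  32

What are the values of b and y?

b = 40, y = 3

The difference between any two rows is the same in every column — this is an addition table with the headers hidden.
Row 5 minus row 1 is 17 − (-10) = 27, so its entry in column 3 is 13 + 27 = 40.
Row 3 minus row 1 is -12 − (-10) = -2, so its entry in column 4 is 5 + (-2) = 3.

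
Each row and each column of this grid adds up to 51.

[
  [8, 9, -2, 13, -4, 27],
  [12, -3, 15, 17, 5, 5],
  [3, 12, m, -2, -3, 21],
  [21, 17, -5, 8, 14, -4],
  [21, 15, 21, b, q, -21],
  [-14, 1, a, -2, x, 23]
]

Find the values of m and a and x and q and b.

The known cells in column 4 total 34, leaving 51 − 34 = 17 for the blank.
The known cells in row 5 total 53, leaving 51 − 53 = -2 for the blank.
The known cells in column 5 total 10, leaving 51 − 10 = 41 for the blank.
The known cells in row 3 total 31, leaving 51 − 31 = 20 for the blank.
The known cells in row 6 total 49, leaving 51 − 49 = 2 for the blank.

m = 20, a = 2, x = 41, q = -2, b = 17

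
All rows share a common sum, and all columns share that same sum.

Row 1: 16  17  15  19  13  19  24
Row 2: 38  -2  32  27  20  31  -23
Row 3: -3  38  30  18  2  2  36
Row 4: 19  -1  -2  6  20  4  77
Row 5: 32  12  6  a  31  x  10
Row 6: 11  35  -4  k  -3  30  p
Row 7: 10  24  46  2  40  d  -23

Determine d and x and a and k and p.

d = 24, x = 13, a = 19, k = 32, p = 22

Rows 1 and 2 both sum to 123, so that's the common total.
Row 7: 10 + 24 + 46 + 2 + 40 − 23 = 99, so its missing entry is 123 − 99 = 24.
Column 6: 19 + 31 + 2 + 4 + 30 + 24 = 110, so its missing entry is 123 − 110 = 13.
Row 5: 32 + 12 + 6 + 31 + 13 + 10 = 104, so its missing entry is 123 − 104 = 19.
Column 7: 24 − 23 + 36 + 77 + 10 − 23 = 101, so its missing entry is 123 − 101 = 22.
Row 6: 11 + 35 − 4 − 3 + 30 + 22 = 91, so its missing entry is 123 − 91 = 32.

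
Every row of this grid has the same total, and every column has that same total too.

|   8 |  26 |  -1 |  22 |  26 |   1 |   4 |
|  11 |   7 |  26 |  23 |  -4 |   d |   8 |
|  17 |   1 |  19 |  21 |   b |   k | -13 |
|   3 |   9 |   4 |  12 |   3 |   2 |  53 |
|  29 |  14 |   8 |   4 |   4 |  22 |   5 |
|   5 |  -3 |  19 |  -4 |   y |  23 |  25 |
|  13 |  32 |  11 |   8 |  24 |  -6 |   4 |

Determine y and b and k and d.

y = 21, b = 12, k = 29, d = 15

Rows 1 and 4 both sum to 86, so that's the common total.
Row 6 has 5 − 3 + 19 − 4 + 23 + 25 = 65; the blank must be 86 − 65 = 21.
Column 5 has 26 − 4 + 3 + 4 + 21 + 24 = 74; the blank must be 86 − 74 = 12.
Row 3 has 17 + 1 + 19 + 21 + 12 − 13 = 57; the blank must be 86 − 57 = 29.
Row 2 has 11 + 7 + 26 + 23 − 4 + 8 = 71; the blank must be 86 − 71 = 15.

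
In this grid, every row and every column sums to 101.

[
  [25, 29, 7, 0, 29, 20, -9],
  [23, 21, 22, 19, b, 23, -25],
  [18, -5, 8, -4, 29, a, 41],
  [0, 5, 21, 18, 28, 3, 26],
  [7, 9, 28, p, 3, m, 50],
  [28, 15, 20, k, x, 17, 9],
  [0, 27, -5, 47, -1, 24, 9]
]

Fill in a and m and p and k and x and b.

a = 14, m = 0, p = 4, k = 17, x = -5, b = 18

The known cells in row 2 total 83, leaving 101 − 83 = 18 for the blank.
The known cells in column 5 total 106, leaving 101 − 106 = -5 for the blank.
The known cells in row 6 total 84, leaving 101 − 84 = 17 for the blank.
The known cells in column 4 total 97, leaving 101 − 97 = 4 for the blank.
The known cells in row 5 total 101, leaving 101 − 101 = 0 for the blank.
The known cells in row 3 total 87, leaving 101 − 87 = 14 for the blank.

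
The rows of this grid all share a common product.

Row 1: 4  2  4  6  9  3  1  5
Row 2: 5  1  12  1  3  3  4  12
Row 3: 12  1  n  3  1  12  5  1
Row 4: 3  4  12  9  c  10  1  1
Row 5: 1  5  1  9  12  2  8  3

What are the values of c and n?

c = 2, n = 12

Rows 1 and 5 each multiply to 25920, so every row has product 25920.
Row 4: 3×4×12×9×10×1×1 = 12960, so the missing entry is 25920 ÷ 12960 = 2.
Row 3: 12×1×3×1×12×5×1 = 2160, so the missing entry is 25920 ÷ 2160 = 12.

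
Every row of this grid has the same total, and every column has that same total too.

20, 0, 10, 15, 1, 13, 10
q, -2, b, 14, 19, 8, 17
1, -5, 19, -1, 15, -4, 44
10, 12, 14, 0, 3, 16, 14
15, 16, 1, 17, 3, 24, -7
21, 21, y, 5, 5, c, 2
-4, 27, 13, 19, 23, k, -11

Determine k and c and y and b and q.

k = 2, c = 10, y = 5, b = 7, q = 6

Rows 1 and 3 both sum to 69, so that's the common total.
Row 7 has -4 + 27 + 13 + 19 + 23 − 11 = 67; the blank must be 69 − 67 = 2.
Column 6 has 13 + 8 − 4 + 16 + 24 + 2 = 59; the blank must be 69 − 59 = 10.
Column 1 has 20 + 1 + 10 + 15 + 21 − 4 = 63; the blank must be 69 − 63 = 6.
Row 2 has 6 − 2 + 14 + 19 + 8 + 17 = 62; the blank must be 69 − 62 = 7.
Row 6 has 21 + 21 + 5 + 5 + 10 + 2 = 64; the blank must be 69 − 64 = 5.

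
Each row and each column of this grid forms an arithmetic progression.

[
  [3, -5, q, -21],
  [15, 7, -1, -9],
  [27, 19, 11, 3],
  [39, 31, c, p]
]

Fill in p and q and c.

p = 15, q = -13, c = 23

Along each row the entries change by -8 per step; down each column they change by 12.
Row 4: from 39 at column 1, stepping by -8 to column 4 gives 15.
Row 1: from 3 at column 1, stepping by -8 to column 3 gives -13.
Row 4: from 39 at column 1, stepping by -8 to column 3 gives 23.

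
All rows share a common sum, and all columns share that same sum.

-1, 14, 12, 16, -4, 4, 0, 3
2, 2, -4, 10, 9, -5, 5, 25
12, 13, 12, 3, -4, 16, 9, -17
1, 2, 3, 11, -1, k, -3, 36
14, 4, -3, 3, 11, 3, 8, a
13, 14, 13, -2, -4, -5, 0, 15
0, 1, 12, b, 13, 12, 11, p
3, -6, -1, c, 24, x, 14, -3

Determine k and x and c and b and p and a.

k = -5, x = 24, c = -11, b = 14, p = -19, a = 4

Rows 1 and 2 both sum to 44, so that's the common total.
The known cells in row 5 total 40, leaving 44 − 40 = 4 for the blank.
The known cells in column 8 total 63, leaving 44 − 63 = -19 for the blank.
The known cells in row 7 total 30, leaving 44 − 30 = 14 for the blank.
The known cells in column 4 total 55, leaving 44 − 55 = -11 for the blank.
The known cells in row 8 total 20, leaving 44 − 20 = 24 for the blank.
The known cells in row 4 total 49, leaving 44 − 49 = -5 for the blank.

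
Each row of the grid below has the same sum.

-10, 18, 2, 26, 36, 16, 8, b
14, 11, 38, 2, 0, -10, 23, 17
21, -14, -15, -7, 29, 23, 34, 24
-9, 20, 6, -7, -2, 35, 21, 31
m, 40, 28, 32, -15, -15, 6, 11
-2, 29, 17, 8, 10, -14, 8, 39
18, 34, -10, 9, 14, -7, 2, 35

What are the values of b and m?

Rows 2 and 3 both add up to 95, so every row sums to 95.
Row 1: -10 + 18 + 2 + 26 + 36 + 16 + 8 = 96, so the missing entry is 95 − 96 = -1.
Row 5: 40 + 28 + 32 − 15 − 15 + 6 + 11 = 87, so the missing entry is 95 − 87 = 8.

b = -1, m = 8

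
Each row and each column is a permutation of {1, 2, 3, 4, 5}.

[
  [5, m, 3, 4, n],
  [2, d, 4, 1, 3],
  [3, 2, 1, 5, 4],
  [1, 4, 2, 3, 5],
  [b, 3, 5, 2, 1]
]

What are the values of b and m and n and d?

b = 4, m = 1, n = 2, d = 5

At (row 2, col 2): row 2 already has {1, 2, 3, 4}, so the value is 5.
For row 1, column 2: column 2 already has {2, 3, 4, 5}; that leaves 1.
At (row 5, col 1): row 5 already has {1, 2, 3, 5}, so the value is 4.
Cell (1,5): row 1 already has {1, 3, 4, 5} → 2.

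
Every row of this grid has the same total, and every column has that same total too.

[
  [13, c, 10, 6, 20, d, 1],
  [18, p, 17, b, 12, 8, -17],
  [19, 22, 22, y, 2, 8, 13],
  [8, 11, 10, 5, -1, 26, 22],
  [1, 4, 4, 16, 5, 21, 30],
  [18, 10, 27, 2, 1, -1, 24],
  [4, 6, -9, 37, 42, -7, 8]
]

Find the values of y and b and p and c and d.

y = -5, b = 20, p = 23, c = 5, d = 26

Rows 4 and 5 both sum to 81, so that's the common total.
Row 3 has 19 + 22 + 22 + 2 + 8 + 13 = 86; the blank must be 81 − 86 = -5.
Column 6 has 8 + 8 + 26 + 21 − 1 − 7 = 55; the blank must be 81 − 55 = 26.
Row 1 has 13 + 10 + 6 + 20 + 26 + 1 = 76; the blank must be 81 − 76 = 5.
Column 2 has 5 + 22 + 11 + 4 + 10 + 6 = 58; the blank must be 81 − 58 = 23.
Row 2 has 18 + 23 + 17 + 12 + 8 − 17 = 61; the blank must be 81 − 61 = 20.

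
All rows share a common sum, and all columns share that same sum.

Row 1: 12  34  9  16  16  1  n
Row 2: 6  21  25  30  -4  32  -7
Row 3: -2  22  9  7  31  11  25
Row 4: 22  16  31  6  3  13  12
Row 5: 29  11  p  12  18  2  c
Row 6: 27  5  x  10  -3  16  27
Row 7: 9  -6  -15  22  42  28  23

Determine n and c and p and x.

n = 15, c = 8, p = 23, x = 21

Rows 2 and 3 both sum to 103, so that's the common total.
The known cells in row 6 total 82, leaving 103 − 82 = 21 for the blank.
The known cells in column 3 total 80, leaving 103 − 80 = 23 for the blank.
The known cells in row 5 total 95, leaving 103 − 95 = 8 for the blank.
The known cells in row 1 total 88, leaving 103 − 88 = 15 for the blank.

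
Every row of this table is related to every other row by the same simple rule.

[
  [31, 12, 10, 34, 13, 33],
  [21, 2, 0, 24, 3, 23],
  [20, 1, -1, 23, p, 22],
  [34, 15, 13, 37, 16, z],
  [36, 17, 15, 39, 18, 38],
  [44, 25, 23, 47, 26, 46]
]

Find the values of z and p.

The difference between any two rows is the same in every column — this is an addition table with the headers hidden.
Row 4 minus row 1 is 13 − 10 = 3, so its entry in column 6 is 33 + 3 = 36.
Row 3 minus row 1 is -1 − 10 = -11, so its entry in column 5 is 13 + (-11) = 2.

z = 36, p = 2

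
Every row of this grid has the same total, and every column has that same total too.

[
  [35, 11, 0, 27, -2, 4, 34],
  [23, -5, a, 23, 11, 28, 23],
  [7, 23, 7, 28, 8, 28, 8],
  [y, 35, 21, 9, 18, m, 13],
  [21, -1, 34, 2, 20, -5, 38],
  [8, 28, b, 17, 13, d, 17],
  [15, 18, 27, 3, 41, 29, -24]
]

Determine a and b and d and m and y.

a = 6, b = 14, d = 12, m = 13, y = 0

Rows 1 and 3 both sum to 109, so that's the common total.
Row 2: 23 − 5 + 23 + 11 + 28 + 23 = 103, so its missing entry is 109 − 103 = 6.
Column 1: 35 + 23 + 7 + 21 + 8 + 15 = 109, so its missing entry is 109 − 109 = 0.
Row 4: 0 + 35 + 21 + 9 + 18 + 13 = 96, so its missing entry is 109 − 96 = 13.
Column 6: 4 + 28 + 28 + 13 − 5 + 29 = 97, so its missing entry is 109 − 97 = 12.
Row 6: 8 + 28 + 17 + 13 + 12 + 17 = 95, so its missing entry is 109 − 95 = 14.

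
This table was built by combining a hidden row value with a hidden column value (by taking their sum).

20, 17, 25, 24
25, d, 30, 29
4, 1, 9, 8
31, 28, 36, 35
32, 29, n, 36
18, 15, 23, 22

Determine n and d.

The difference between any two rows is the same in every column — this is an addition table with the headers hidden.
Row 5 minus row 1 is 36 − 24 = 12, so its entry in column 3 is 25 + 12 = 37.
Row 2 minus row 1 is 29 − 24 = 5, so its entry in column 2 is 17 + 5 = 22.

n = 37, d = 22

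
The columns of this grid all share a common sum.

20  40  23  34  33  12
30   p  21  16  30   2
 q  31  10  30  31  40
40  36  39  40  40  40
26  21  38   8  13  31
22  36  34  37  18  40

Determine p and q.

p = 1, q = 27

The complete columns each total 165.
Column 2 is missing 165 − 164 = 1 (since 40 + 31 + 36 + 21 + 36 = 164).
Column 1 is missing 165 − 138 = 27 (since 20 + 30 + 40 + 26 + 22 = 138).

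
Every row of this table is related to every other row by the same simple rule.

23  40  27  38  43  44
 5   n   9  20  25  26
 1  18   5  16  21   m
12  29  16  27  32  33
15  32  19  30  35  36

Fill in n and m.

The difference between any two rows is the same in every column — this is an addition table with the headers hidden.
Row 2 minus row 1 is 20 − 38 = -18, so its entry in column 2 is 40 + (-18) = 22.
Row 3 minus row 1 is 16 − 38 = -22, so its entry in column 6 is 44 + (-22) = 22.

n = 22, m = 22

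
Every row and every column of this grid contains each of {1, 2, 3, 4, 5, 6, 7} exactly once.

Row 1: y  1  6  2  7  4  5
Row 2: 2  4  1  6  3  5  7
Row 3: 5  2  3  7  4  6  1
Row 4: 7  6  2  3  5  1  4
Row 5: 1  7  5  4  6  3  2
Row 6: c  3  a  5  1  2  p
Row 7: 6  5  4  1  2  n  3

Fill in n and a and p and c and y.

For row 7, column 6: row 7 already has {1, 2, 3, 4, 5, 6}; that leaves 7.
For row 1, column 1: row 1 already has {1, 2, 4, 5, 6, 7}; that leaves 3.
Cell (6,1): column 1 already has {1, 2, 3, 5, 6, 7} → 4.
For row 6, column 7: column 7 already has {1, 2, 3, 4, 5, 7}; that leaves 6.
Cell (6,3): row 6 already has {1, 2, 3, 4, 5, 6} → 7.

n = 7, a = 7, p = 6, c = 4, y = 3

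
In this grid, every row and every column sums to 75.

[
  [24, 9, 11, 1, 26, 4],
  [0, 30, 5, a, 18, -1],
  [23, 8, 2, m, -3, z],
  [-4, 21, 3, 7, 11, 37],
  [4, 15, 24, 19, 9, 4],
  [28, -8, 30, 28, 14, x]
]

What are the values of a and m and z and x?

a = 23, m = -3, z = 48, x = -17

Row 2 has 0 + 30 + 5 + 18 − 1 = 52; the blank must be 75 − 52 = 23.
Column 4 has 1 + 23 + 7 + 19 + 28 = 78; the blank must be 75 − 78 = -3.
Row 3 has 23 + 8 + 2 − 3 − 3 = 27; the blank must be 75 − 27 = 48.
Row 6 has 28 − 8 + 30 + 28 + 14 = 92; the blank must be 75 − 92 = -17.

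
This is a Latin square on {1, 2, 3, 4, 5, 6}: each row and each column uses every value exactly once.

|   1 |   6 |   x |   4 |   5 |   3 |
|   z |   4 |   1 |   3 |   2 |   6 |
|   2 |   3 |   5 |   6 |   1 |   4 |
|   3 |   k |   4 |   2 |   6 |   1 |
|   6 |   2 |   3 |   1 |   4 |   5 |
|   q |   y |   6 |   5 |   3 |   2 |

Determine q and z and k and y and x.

At (row 4, col 2): row 4 already has {1, 2, 3, 4, 6}, so the value is 5.
At (row 6, col 2): column 2 already has {2, 3, 4, 5, 6}, so the value is 1.
Cell (1,3): row 1 already has {1, 3, 4, 5, 6} → 2.
At (row 6, col 1): row 6 already has {1, 2, 3, 5, 6}, so the value is 4.
For row 2, column 1: row 2 already has {1, 2, 3, 4, 6}; that leaves 5.

q = 4, z = 5, k = 5, y = 1, x = 2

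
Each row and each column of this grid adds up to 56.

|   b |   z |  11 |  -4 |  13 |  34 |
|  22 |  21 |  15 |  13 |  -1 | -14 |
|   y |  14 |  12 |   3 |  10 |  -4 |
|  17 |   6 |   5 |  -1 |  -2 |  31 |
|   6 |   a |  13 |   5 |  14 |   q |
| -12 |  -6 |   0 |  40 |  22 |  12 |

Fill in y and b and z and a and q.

Row 3 has 14 + 12 + 3 + 10 − 4 = 35; the blank must be 56 − 35 = 21.
Column 1 has 22 + 21 + 17 + 6 − 12 = 54; the blank must be 56 − 54 = 2.
Row 1 has 2 + 11 − 4 + 13 + 34 = 56; the blank must be 56 − 56 = 0.
Column 6 has 34 − 14 − 4 + 31 + 12 = 59; the blank must be 56 − 59 = -3.
Row 5 has 6 + 13 + 5 + 14 − 3 = 35; the blank must be 56 − 35 = 21.

y = 21, b = 2, z = 0, a = 21, q = -3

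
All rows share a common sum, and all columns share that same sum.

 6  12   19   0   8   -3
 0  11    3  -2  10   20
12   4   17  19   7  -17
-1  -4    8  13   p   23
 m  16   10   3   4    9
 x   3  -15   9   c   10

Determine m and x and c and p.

Rows 1 and 2 both sum to 42, so that's the common total.
The known cells in row 5 total 42, leaving 42 − 42 = 0 for the blank.
The known cells in column 1 total 17, leaving 42 − 17 = 25 for the blank.
The known cells in row 6 total 32, leaving 42 − 32 = 10 for the blank.
The known cells in row 4 total 39, leaving 42 − 39 = 3 for the blank.

m = 0, x = 25, c = 10, p = 3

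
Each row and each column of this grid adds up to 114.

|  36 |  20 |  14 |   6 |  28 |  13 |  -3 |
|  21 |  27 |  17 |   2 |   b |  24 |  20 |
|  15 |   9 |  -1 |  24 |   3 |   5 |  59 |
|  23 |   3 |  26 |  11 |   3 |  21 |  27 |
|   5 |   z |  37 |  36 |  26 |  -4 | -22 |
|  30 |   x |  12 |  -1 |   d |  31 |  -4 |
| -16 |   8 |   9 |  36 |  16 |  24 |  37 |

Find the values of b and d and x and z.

b = 3, d = 35, x = 11, z = 36

Row 5: 5 + 37 + 36 + 26 − 4 − 22 = 78, so its missing entry is 114 − 78 = 36.
Column 2: 20 + 27 + 9 + 3 + 36 + 8 = 103, so its missing entry is 114 − 103 = 11.
Row 6: 30 + 11 + 12 − 1 + 31 − 4 = 79, so its missing entry is 114 − 79 = 35.
Row 2: 21 + 27 + 17 + 2 + 24 + 20 = 111, so its missing entry is 114 − 111 = 3.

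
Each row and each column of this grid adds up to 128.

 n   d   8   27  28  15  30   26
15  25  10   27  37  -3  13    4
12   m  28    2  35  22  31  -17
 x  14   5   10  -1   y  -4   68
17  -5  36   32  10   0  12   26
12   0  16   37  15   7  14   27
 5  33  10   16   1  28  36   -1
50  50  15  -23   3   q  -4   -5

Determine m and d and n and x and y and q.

Row 3 has 12 + 28 + 2 + 35 + 22 + 31 − 17 = 113; the blank must be 128 − 113 = 15.
Column 2 has 25 + 15 + 14 − 5 + 0 + 33 + 50 = 132; the blank must be 128 − 132 = -4.
Row 1 has -4 + 8 + 27 + 28 + 15 + 30 + 26 = 130; the blank must be 128 − 130 = -2.
Column 1 has -2 + 15 + 12 + 17 + 12 + 5 + 50 = 109; the blank must be 128 − 109 = 19.
Row 8 has 50 + 50 + 15 − 23 + 3 − 4 − 5 = 86; the blank must be 128 − 86 = 42.
Row 4 has 19 + 14 + 5 + 10 − 1 − 4 + 68 = 111; the blank must be 128 − 111 = 17.

m = 15, d = -4, n = -2, x = 19, y = 17, q = 42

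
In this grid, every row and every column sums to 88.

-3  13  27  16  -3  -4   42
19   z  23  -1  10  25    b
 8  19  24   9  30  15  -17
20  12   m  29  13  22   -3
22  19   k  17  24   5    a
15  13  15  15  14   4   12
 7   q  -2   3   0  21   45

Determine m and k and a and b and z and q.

m = -5, k = 6, a = -5, b = 14, z = -2, q = 14

Row 7: 7 − 2 + 3 + 0 + 21 + 45 = 74, so its missing entry is 88 − 74 = 14.
Column 2: 13 + 19 + 12 + 19 + 13 + 14 = 90, so its missing entry is 88 − 90 = -2.
Row 2: 19 − 2 + 23 − 1 + 10 + 25 = 74, so its missing entry is 88 − 74 = 14.
Column 7: 42 + 14 − 17 − 3 + 12 + 45 = 93, so its missing entry is 88 − 93 = -5.
Row 5: 22 + 19 + 17 + 24 + 5 − 5 = 82, so its missing entry is 88 − 82 = 6.
Row 4: 20 + 12 + 29 + 13 + 22 − 3 = 93, so its missing entry is 88 − 93 = -5.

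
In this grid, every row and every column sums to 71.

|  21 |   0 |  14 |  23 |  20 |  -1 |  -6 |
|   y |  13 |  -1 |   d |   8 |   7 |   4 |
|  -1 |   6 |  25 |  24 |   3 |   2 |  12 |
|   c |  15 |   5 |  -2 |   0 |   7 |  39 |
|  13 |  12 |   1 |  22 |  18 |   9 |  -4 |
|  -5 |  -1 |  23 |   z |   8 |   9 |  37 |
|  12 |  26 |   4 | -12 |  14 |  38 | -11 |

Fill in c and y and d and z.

Row 6 has -5 − 1 + 23 + 8 + 9 + 37 = 71; the blank must be 71 − 71 = 0.
Column 4 has 23 + 24 − 2 + 22 + 0 − 12 = 55; the blank must be 71 − 55 = 16.
Row 2 has 13 − 1 + 16 + 8 + 7 + 4 = 47; the blank must be 71 − 47 = 24.
Row 4 has 15 + 5 − 2 + 0 + 7 + 39 = 64; the blank must be 71 − 64 = 7.

c = 7, y = 24, d = 16, z = 0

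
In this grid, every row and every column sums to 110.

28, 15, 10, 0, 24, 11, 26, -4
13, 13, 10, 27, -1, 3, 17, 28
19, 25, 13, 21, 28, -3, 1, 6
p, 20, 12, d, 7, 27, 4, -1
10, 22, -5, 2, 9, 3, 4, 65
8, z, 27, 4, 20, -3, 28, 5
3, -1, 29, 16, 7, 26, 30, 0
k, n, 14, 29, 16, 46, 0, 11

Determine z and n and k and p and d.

z = 21, n = -5, k = -1, p = 30, d = 11

Row 6 has 8 + 27 + 4 + 20 − 3 + 28 + 5 = 89; the blank must be 110 − 89 = 21.
Column 2 has 15 + 13 + 25 + 20 + 22 + 21 − 1 = 115; the blank must be 110 − 115 = -5.
Row 8 has -5 + 14 + 29 + 16 + 46 + 0 + 11 = 111; the blank must be 110 − 111 = -1.
Column 1 has 28 + 13 + 19 + 10 + 8 + 3 − 1 = 80; the blank must be 110 − 80 = 30.
Row 4 has 30 + 20 + 12 + 7 + 27 + 4 − 1 = 99; the blank must be 110 − 99 = 11.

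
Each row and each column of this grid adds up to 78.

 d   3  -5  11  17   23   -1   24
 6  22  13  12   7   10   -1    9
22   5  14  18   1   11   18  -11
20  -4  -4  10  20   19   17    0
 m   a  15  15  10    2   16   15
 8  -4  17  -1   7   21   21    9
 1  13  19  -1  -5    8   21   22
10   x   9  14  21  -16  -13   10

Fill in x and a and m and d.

x = 43, a = 0, m = 5, d = 6

The known cells in row 1 total 72, leaving 78 − 72 = 6 for the blank.
The known cells in column 1 total 73, leaving 78 − 73 = 5 for the blank.
The known cells in row 8 total 35, leaving 78 − 35 = 43 for the blank.
The known cells in row 5 total 78, leaving 78 − 78 = 0 for the blank.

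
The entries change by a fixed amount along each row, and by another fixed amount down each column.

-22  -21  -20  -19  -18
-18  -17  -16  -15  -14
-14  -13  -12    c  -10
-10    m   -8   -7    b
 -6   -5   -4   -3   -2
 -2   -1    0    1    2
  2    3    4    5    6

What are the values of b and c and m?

Along each row the entries change by 1 per step; down each column they change by 4.
Row 4: from -10 at column 1, stepping by 1 to column 5 gives -6.
Row 3: from -14 at column 1, stepping by 1 to column 4 gives -11.
Row 4: from -10 at column 1, stepping by 1 to column 2 gives -9.

b = -6, c = -11, m = -9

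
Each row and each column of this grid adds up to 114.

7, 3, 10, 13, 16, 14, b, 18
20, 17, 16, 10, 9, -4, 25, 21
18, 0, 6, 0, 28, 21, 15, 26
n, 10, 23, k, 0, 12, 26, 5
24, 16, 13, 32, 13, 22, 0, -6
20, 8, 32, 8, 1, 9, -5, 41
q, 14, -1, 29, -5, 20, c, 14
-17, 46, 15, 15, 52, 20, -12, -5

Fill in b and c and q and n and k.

Row 1 has 7 + 3 + 10 + 13 + 16 + 14 + 18 = 81; the blank must be 114 − 81 = 33.
Column 4 has 13 + 10 + 0 + 32 + 8 + 29 + 15 = 107; the blank must be 114 − 107 = 7.
Row 4 has 10 + 23 + 7 + 0 + 12 + 26 + 5 = 83; the blank must be 114 − 83 = 31.
Column 1 has 7 + 20 + 18 + 31 + 24 + 20 − 17 = 103; the blank must be 114 − 103 = 11.
Row 7 has 11 + 14 − 1 + 29 − 5 + 20 + 14 = 82; the blank must be 114 − 82 = 32.

b = 33, c = 32, q = 11, n = 31, k = 7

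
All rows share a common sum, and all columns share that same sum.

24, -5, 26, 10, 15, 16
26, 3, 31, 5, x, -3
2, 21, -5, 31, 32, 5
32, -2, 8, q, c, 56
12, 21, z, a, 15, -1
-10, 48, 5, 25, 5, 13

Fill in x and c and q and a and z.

Rows 1 and 3 both sum to 86, so that's the common total.
Column 3 has 26 + 31 − 5 + 8 + 5 = 65; the blank must be 86 − 65 = 21.
Row 5 has 12 + 21 + 21 + 15 − 1 = 68; the blank must be 86 − 68 = 18.
Row 2 has 26 + 3 + 31 + 5 − 3 = 62; the blank must be 86 − 62 = 24.
Column 5 has 15 + 24 + 32 + 15 + 5 = 91; the blank must be 86 − 91 = -5.
Row 4 has 32 − 2 + 8 − 5 + 56 = 89; the blank must be 86 − 89 = -3.

x = 24, c = -5, q = -3, a = 18, z = 21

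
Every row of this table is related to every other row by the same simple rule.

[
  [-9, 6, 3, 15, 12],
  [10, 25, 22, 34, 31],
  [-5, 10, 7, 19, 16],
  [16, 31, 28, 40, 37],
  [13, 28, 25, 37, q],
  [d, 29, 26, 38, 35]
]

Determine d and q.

The difference between any two rows is the same in every column — this is an addition table with the headers hidden.
Row 6 minus row 1 is 38 − 15 = 23, so its entry in column 1 is -9 + 23 = 14.
Row 5 minus row 1 is 37 − 15 = 22, so its entry in column 5 is 12 + 22 = 34.

d = 14, q = 34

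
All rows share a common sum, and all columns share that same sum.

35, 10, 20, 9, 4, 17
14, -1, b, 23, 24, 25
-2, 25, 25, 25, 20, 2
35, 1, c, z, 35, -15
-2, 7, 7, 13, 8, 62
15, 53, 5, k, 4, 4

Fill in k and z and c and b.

Rows 1 and 3 both sum to 95, so that's the common total.
Row 6: 15 + 53 + 5 + 4 + 4 = 81, so its missing entry is 95 − 81 = 14.
Row 2: 14 − 1 + 23 + 24 + 25 = 85, so its missing entry is 95 − 85 = 10.
Column 3: 20 + 10 + 25 + 7 + 5 = 67, so its missing entry is 95 − 67 = 28.
Row 4: 35 + 1 + 28 + 35 − 15 = 84, so its missing entry is 95 − 84 = 11.

k = 14, z = 11, c = 28, b = 10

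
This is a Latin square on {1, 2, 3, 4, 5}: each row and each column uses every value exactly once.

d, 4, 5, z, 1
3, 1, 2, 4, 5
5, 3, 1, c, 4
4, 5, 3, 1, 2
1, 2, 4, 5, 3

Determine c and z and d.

At (row 3, col 4): row 3 already has {1, 3, 4, 5}, so the value is 2.
For row 1, column 4: column 4 already has {1, 2, 4, 5}; that leaves 3.
At (row 1, col 1): row 1 already has {1, 3, 4, 5}, so the value is 2.

c = 2, z = 3, d = 2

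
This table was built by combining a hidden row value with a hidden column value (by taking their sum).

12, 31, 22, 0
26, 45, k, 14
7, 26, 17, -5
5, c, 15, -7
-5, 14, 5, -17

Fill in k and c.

The difference between any two rows is the same in every column — this is an addition table with the headers hidden.
Row 2 minus row 1 is 14 − 0 = 14, so its entry in column 3 is 22 + 14 = 36.
Row 4 minus row 1 is -7 − 0 = -7, so its entry in column 2 is 31 + (-7) = 24.

k = 36, c = 24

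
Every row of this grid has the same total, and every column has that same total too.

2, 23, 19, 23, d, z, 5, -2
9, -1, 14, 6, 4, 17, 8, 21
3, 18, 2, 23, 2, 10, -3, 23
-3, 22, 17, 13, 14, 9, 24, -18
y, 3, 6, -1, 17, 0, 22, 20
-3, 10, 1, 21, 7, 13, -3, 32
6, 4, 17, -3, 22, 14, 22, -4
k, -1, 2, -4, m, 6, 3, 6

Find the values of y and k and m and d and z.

Rows 2 and 3 both sum to 78, so that's the common total.
Row 5 has 3 + 6 − 1 + 17 + 0 + 22 + 20 = 67; the blank must be 78 − 67 = 11.
Column 1 has 2 + 9 + 3 − 3 + 11 − 3 + 6 = 25; the blank must be 78 − 25 = 53.
Row 8 has 53 − 1 + 2 − 4 + 6 + 3 + 6 = 65; the blank must be 78 − 65 = 13.
Column 5 has 4 + 2 + 14 + 17 + 7 + 22 + 13 = 79; the blank must be 78 − 79 = -1.
Row 1 has 2 + 23 + 19 + 23 − 1 + 5 − 2 = 69; the blank must be 78 − 69 = 9.

y = 11, k = 53, m = 13, d = -1, z = 9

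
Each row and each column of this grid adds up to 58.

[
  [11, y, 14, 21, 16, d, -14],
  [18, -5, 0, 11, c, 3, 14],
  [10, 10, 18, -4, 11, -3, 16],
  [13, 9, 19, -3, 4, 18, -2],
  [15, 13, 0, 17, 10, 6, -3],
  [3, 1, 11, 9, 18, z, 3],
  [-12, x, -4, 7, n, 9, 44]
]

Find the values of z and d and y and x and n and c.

z = 13, d = 12, y = -2, x = 32, n = -18, c = 17

Row 6: 3 + 1 + 11 + 9 + 18 + 3 = 45, so its missing entry is 58 − 45 = 13.
Row 2: 18 − 5 + 0 + 11 + 3 + 14 = 41, so its missing entry is 58 − 41 = 17.
Column 5: 16 + 17 + 11 + 4 + 10 + 18 = 76, so its missing entry is 58 − 76 = -18.
Row 7: -12 − 4 + 7 − 18 + 9 + 44 = 26, so its missing entry is 58 − 26 = 32.
Column 2: -5 + 10 + 9 + 13 + 1 + 32 = 60, so its missing entry is 58 − 60 = -2.
Row 1: 11 − 2 + 14 + 21 + 16 − 14 = 46, so its missing entry is 58 − 46 = 12.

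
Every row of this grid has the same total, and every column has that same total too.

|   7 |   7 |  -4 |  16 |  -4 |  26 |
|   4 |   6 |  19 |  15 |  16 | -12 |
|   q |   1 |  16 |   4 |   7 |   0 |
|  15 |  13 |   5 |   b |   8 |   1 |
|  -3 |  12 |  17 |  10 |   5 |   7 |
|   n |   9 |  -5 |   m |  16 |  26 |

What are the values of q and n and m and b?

q = 20, n = 5, m = -3, b = 6

Rows 1 and 2 both sum to 48, so that's the common total.
The known cells in row 4 total 42, leaving 48 − 42 = 6 for the blank.
The known cells in column 4 total 51, leaving 48 − 51 = -3 for the blank.
The known cells in row 6 total 43, leaving 48 − 43 = 5 for the blank.
The known cells in row 3 total 28, leaving 48 − 28 = 20 for the blank.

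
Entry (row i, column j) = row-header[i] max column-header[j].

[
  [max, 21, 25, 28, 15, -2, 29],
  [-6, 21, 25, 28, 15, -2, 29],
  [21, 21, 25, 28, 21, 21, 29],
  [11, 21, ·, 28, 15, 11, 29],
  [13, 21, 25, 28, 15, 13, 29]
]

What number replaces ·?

max(11, 25) = 25.

25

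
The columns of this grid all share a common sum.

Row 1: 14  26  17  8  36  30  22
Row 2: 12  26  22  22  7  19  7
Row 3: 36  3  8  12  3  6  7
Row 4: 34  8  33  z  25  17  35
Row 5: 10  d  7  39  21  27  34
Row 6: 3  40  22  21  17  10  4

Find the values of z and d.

The complete columns each total 109.
Column 4 is missing 109 − 102 = 7 (since 8 + 22 + 12 + 39 + 21 = 102).
Column 2 is missing 109 − 103 = 6 (since 26 + 26 + 3 + 8 + 40 = 103).

z = 7, d = 6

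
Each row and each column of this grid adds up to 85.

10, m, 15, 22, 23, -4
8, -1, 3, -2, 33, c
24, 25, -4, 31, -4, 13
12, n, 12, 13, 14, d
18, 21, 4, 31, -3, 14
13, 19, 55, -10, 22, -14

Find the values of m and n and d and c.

m = 19, n = 2, d = 32, c = 44

Row 1 has 10 + 15 + 22 + 23 − 4 = 66; the blank must be 85 − 66 = 19.
Column 2 has 19 − 1 + 25 + 21 + 19 = 83; the blank must be 85 − 83 = 2.
Row 4 has 12 + 2 + 12 + 13 + 14 = 53; the blank must be 85 − 53 = 32.
Row 2 has 8 − 1 + 3 − 2 + 33 = 41; the blank must be 85 − 41 = 44.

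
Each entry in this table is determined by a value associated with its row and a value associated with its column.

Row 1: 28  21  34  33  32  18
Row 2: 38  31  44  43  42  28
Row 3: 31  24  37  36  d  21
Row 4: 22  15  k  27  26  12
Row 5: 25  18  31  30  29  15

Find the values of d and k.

The difference between any two rows is the same in every column — this is an addition table with the headers hidden.
Row 3 minus row 1 is 36 − 33 = 3, so its entry in column 5 is 32 + 3 = 35.
Row 4 minus row 1 is 27 − 33 = -6, so its entry in column 3 is 34 + (-6) = 28.

d = 35, k = 28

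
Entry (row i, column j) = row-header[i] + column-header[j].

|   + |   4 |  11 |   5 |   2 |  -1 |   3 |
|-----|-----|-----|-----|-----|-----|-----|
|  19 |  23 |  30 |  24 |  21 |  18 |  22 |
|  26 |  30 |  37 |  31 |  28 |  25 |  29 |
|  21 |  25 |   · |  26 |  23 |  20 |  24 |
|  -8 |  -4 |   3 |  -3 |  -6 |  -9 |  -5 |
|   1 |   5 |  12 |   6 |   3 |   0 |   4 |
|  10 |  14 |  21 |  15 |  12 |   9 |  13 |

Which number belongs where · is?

32

21 + 11 = 32.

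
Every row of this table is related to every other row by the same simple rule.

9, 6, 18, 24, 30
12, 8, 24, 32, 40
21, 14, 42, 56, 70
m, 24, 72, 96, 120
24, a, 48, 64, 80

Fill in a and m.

Each row is a constant multiple of every other row — this is a multiplication table with the headers hidden.
Row 5 is 80/30 = 8/3 times row 1, so its entry in column 2 is 6 × 8/3 = 16.
Row 4 is 120/30 = 4/1 times row 1, so its entry in column 1 is 9 × 4/1 = 36.

a = 16, m = 36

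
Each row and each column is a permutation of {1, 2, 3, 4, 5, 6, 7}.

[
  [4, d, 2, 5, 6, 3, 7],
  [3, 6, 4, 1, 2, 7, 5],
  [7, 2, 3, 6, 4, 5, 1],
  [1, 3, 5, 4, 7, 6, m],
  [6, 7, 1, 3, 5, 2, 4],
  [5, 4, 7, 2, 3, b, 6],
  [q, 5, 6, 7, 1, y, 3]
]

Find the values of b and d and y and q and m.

At (row 1, col 2): row 1 already has {2, 3, 4, 5, 6, 7}, so the value is 1.
For row 6, column 6: row 6 already has {2, 3, 4, 5, 6, 7}; that leaves 1.
Cell (7,1): column 1 already has {1, 3, 4, 5, 6, 7} → 2.
Cell (7,6): row 7 already has {1, 2, 3, 5, 6, 7} → 4.
Cell (4,7): row 4 already has {1, 3, 4, 5, 6, 7} → 2.

b = 1, d = 1, y = 4, q = 2, m = 2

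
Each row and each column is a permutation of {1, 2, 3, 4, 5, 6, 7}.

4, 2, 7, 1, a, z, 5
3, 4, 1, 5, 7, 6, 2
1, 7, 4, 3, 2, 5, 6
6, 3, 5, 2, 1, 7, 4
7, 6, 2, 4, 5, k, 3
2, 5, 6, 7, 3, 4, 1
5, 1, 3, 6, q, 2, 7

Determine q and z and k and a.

q = 4, z = 3, k = 1, a = 6

Cell (5,6): row 5 already has {2, 3, 4, 5, 6, 7} → 1.
At (row 7, col 5): row 7 already has {1, 2, 3, 5, 6, 7}, so the value is 4.
Cell (1,5): column 5 already has {1, 2, 3, 4, 5, 7} → 6.
At (row 1, col 6): row 1 already has {1, 2, 4, 5, 6, 7}, so the value is 3.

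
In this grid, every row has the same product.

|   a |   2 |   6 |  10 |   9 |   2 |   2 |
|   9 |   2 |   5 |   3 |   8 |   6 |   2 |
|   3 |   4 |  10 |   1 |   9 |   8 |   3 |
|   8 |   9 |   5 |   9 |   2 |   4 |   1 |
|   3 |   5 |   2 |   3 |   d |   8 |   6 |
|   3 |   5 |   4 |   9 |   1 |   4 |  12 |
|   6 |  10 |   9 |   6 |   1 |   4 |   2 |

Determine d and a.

d = 6, a = 6

Rows 4 and 7 each multiply to 25920, so every row has product 25920.
Row 5: 3×5×2×3×8×6 = 4320, so the missing entry is 25920 ÷ 4320 = 6.
Row 1: 2×6×10×9×2×2 = 4320, so the missing entry is 25920 ÷ 4320 = 6.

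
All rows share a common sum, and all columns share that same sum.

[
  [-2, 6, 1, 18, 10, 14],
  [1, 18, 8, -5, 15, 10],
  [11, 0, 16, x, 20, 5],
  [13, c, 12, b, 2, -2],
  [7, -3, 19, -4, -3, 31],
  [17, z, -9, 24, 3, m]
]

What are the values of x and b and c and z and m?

x = -5, b = 19, c = 3, z = 23, m = -11

Rows 1 and 2 both sum to 47, so that's the common total.
Column 6: 14 + 10 + 5 − 2 + 31 = 58, so its missing entry is 47 − 58 = -11.
Row 6: 17 − 9 + 24 + 3 − 11 = 24, so its missing entry is 47 − 24 = 23.
Column 2: 6 + 18 + 0 − 3 + 23 = 44, so its missing entry is 47 − 44 = 3.
Row 3: 11 + 0 + 16 + 20 + 5 = 52, so its missing entry is 47 − 52 = -5.
Row 4: 13 + 3 + 12 + 2 − 2 = 28, so its missing entry is 47 − 28 = 19.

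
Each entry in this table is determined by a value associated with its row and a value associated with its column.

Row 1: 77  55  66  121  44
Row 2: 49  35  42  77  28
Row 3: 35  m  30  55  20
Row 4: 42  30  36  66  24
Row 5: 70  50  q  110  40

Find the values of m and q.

m = 25, q = 60

Each row is a constant multiple of every other row — this is a multiplication table with the headers hidden.
Row 3 is 20/44 = 5/11 times row 1, so its entry in column 2 is 55 × 5/11 = 25.
Row 5 is 40/44 = 10/11 times row 1, so its entry in column 3 is 66 × 10/11 = 60.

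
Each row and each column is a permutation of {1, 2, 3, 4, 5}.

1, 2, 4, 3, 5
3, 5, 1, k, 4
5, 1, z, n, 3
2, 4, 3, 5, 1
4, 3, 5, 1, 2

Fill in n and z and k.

n = 4, z = 2, k = 2

For row 2, column 4: row 2 already has {1, 3, 4, 5}; that leaves 2.
For row 3, column 4: column 4 already has {1, 2, 3, 5}; that leaves 4.
For row 3, column 3: row 3 already has {1, 3, 4, 5}; that leaves 2.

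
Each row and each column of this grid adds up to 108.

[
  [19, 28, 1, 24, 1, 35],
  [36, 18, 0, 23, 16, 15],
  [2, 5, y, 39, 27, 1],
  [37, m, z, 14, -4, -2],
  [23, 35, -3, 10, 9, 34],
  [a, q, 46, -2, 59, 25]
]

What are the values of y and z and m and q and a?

y = 34, z = 30, m = 33, q = -11, a = -9

Column 1: 19 + 36 + 2 + 37 + 23 = 117, so its missing entry is 108 − 117 = -9.
Row 6: -9 + 46 − 2 + 59 + 25 = 119, so its missing entry is 108 − 119 = -11.
Column 2: 28 + 18 + 5 + 35 − 11 = 75, so its missing entry is 108 − 75 = 33.
Row 3: 2 + 5 + 39 + 27 + 1 = 74, so its missing entry is 108 − 74 = 34.
Row 4: 37 + 33 + 14 − 4 − 2 = 78, so its missing entry is 108 − 78 = 30.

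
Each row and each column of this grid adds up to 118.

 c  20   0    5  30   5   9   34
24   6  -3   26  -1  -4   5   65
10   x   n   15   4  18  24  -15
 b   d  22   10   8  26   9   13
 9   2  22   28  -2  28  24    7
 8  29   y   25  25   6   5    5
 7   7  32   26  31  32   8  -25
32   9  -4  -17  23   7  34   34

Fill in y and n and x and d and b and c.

y = 15, n = 34, x = 28, d = 17, b = 13, c = 15

The known cells in row 1 total 103, leaving 118 − 103 = 15 for the blank.
The known cells in column 1 total 105, leaving 118 − 105 = 13 for the blank.
The known cells in row 4 total 101, leaving 118 − 101 = 17 for the blank.
The known cells in column 2 total 90, leaving 118 − 90 = 28 for the blank.
The known cells in row 3 total 84, leaving 118 − 84 = 34 for the blank.
The known cells in row 6 total 103, leaving 118 − 103 = 15 for the blank.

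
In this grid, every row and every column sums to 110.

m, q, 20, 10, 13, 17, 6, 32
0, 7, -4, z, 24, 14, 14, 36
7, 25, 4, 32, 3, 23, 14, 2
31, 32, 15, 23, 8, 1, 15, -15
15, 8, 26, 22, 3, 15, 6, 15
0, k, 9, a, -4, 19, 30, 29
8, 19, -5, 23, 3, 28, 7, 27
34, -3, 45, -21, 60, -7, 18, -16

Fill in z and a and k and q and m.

z = 19, a = 2, k = 25, q = -3, m = 15

Column 1 has 0 + 7 + 31 + 15 + 0 + 8 + 34 = 95; the blank must be 110 − 95 = 15.
Row 1 has 15 + 20 + 10 + 13 + 17 + 6 + 32 = 113; the blank must be 110 − 113 = -3.
Column 2 has -3 + 7 + 25 + 32 + 8 + 19 − 3 = 85; the blank must be 110 − 85 = 25.
Row 6 has 0 + 25 + 9 − 4 + 19 + 30 + 29 = 108; the blank must be 110 − 108 = 2.
Row 2 has 0 + 7 − 4 + 24 + 14 + 14 + 36 = 91; the blank must be 110 − 91 = 19.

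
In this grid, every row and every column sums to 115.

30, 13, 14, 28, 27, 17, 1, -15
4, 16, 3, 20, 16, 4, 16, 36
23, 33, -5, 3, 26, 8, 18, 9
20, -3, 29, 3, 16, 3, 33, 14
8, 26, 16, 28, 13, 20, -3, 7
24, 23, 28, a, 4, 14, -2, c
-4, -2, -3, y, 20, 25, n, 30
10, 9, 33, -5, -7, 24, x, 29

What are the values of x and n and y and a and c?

x = 22, n = 30, y = 19, a = 19, c = 5

The known cells in column 8 total 110, leaving 115 − 110 = 5 for the blank.
The known cells in row 6 total 96, leaving 115 − 96 = 19 for the blank.
The known cells in row 8 total 93, leaving 115 − 93 = 22 for the blank.
The known cells in column 7 total 85, leaving 115 − 85 = 30 for the blank.
The known cells in row 7 total 96, leaving 115 − 96 = 19 for the blank.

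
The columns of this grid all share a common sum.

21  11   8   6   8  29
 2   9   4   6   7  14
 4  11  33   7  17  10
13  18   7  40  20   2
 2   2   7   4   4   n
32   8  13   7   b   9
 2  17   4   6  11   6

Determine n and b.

Column 2 sums to 76 and so does column 4; that's the common total.
In column 6 the known cells total 70, leaving 76 − 70 = 6.
In column 5 the known cells total 67, leaving 76 − 67 = 9.

n = 6, b = 9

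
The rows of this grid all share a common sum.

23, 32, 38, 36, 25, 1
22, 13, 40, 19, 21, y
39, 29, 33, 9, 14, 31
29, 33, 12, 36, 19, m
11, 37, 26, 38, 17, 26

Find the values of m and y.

Rows 3 and 5 both add up to 155, so every row sums to 155.
Row 4: 29 + 33 + 12 + 36 + 19 = 129, so the missing entry is 155 − 129 = 26.
Row 2: 22 + 13 + 40 + 19 + 21 = 115, so the missing entry is 155 − 115 = 40.

m = 26, y = 40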